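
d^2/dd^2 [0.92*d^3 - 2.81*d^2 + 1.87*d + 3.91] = 5.52*d - 5.62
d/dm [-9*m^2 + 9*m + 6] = 9 - 18*m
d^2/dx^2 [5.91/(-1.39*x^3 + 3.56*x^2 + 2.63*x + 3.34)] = ((49.2894*x - 42.0792)*(-1.39*x^3 + 3.56*x^2 + 2.63*x + 3.34) + 5.91*(-8.34*x^2 + 14.24*x + 5.26)*(-4.17*x^2 + 7.12*x + 2.63))/(-1.39*x^3 + 3.56*x^2 + 2.63*x + 3.34)^3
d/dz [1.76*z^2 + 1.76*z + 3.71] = 3.52*z + 1.76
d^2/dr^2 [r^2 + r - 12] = 2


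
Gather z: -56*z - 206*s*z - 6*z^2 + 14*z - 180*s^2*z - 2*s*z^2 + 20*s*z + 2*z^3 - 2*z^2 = 2*z^3 + z^2*(-2*s - 8) + z*(-180*s^2 - 186*s - 42)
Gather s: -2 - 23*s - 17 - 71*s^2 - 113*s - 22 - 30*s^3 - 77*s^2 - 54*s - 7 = -30*s^3 - 148*s^2 - 190*s - 48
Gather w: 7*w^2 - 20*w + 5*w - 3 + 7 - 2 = 7*w^2 - 15*w + 2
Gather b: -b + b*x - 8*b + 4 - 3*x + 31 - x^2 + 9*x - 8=b*(x - 9) - x^2 + 6*x + 27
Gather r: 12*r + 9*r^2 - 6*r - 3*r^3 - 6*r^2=-3*r^3 + 3*r^2 + 6*r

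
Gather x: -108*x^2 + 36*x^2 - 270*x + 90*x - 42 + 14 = -72*x^2 - 180*x - 28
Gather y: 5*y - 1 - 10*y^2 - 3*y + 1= -10*y^2 + 2*y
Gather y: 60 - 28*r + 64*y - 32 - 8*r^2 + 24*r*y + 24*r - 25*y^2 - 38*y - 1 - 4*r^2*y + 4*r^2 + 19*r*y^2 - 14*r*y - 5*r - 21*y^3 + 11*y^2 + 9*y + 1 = -4*r^2 - 9*r - 21*y^3 + y^2*(19*r - 14) + y*(-4*r^2 + 10*r + 35) + 28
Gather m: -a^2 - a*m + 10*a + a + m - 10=-a^2 + 11*a + m*(1 - a) - 10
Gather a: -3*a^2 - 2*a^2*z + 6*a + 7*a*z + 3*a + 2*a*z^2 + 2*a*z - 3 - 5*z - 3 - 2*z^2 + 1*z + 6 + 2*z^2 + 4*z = a^2*(-2*z - 3) + a*(2*z^2 + 9*z + 9)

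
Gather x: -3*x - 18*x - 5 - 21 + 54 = 28 - 21*x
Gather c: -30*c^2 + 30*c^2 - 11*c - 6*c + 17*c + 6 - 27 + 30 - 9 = 0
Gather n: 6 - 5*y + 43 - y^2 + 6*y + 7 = -y^2 + y + 56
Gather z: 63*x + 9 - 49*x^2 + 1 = -49*x^2 + 63*x + 10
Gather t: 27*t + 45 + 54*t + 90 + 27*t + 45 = 108*t + 180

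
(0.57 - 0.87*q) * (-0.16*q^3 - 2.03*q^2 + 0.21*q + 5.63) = 0.1392*q^4 + 1.6749*q^3 - 1.3398*q^2 - 4.7784*q + 3.2091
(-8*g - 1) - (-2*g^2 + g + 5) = 2*g^2 - 9*g - 6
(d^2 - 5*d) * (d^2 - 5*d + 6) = d^4 - 10*d^3 + 31*d^2 - 30*d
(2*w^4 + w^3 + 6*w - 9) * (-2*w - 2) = -4*w^5 - 6*w^4 - 2*w^3 - 12*w^2 + 6*w + 18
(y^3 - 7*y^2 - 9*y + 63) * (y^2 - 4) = y^5 - 7*y^4 - 13*y^3 + 91*y^2 + 36*y - 252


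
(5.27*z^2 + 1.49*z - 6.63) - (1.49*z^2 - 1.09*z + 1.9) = 3.78*z^2 + 2.58*z - 8.53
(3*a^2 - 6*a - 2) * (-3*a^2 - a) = -9*a^4 + 15*a^3 + 12*a^2 + 2*a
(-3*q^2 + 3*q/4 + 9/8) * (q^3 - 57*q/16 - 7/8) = -3*q^5 + 3*q^4/4 + 189*q^3/16 - 3*q^2/64 - 597*q/128 - 63/64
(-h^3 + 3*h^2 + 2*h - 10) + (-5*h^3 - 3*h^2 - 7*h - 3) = -6*h^3 - 5*h - 13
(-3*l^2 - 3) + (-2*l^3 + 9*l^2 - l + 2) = -2*l^3 + 6*l^2 - l - 1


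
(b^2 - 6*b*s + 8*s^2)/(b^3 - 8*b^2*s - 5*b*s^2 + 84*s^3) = (-b + 2*s)/(-b^2 + 4*b*s + 21*s^2)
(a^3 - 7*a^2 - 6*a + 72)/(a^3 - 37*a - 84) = (a^2 - 10*a + 24)/(a^2 - 3*a - 28)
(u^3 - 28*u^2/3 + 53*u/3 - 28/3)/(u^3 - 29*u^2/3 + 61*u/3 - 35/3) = (3*u - 4)/(3*u - 5)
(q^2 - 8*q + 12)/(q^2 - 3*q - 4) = (-q^2 + 8*q - 12)/(-q^2 + 3*q + 4)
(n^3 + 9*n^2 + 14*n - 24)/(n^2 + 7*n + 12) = (n^2 + 5*n - 6)/(n + 3)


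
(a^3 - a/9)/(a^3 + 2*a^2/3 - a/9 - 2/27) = 3*a/(3*a + 2)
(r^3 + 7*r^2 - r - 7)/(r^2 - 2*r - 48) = (-r^3 - 7*r^2 + r + 7)/(-r^2 + 2*r + 48)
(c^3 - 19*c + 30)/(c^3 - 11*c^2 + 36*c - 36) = (c + 5)/(c - 6)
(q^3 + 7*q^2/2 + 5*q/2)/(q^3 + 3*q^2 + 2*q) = (q + 5/2)/(q + 2)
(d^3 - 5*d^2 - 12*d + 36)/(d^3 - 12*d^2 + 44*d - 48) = (d + 3)/(d - 4)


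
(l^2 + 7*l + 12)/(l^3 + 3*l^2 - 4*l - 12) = (l + 4)/(l^2 - 4)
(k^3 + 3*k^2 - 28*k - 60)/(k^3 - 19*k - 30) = (k + 6)/(k + 3)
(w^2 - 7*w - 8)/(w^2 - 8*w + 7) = (w^2 - 7*w - 8)/(w^2 - 8*w + 7)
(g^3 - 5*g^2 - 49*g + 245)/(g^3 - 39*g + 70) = (g - 7)/(g - 2)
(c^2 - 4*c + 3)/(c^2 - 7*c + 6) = (c - 3)/(c - 6)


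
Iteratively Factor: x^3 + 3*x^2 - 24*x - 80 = (x + 4)*(x^2 - x - 20) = (x + 4)^2*(x - 5)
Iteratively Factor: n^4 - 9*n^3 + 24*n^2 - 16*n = (n)*(n^3 - 9*n^2 + 24*n - 16) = n*(n - 1)*(n^2 - 8*n + 16) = n*(n - 4)*(n - 1)*(n - 4)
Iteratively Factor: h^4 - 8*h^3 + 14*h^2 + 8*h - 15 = (h + 1)*(h^3 - 9*h^2 + 23*h - 15) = (h - 5)*(h + 1)*(h^2 - 4*h + 3) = (h - 5)*(h - 1)*(h + 1)*(h - 3)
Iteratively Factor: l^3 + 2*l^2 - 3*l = (l + 3)*(l^2 - l) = (l - 1)*(l + 3)*(l)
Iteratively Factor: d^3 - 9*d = (d)*(d^2 - 9) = d*(d - 3)*(d + 3)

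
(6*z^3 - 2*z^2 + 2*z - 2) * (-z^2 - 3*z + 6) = -6*z^5 - 16*z^4 + 40*z^3 - 16*z^2 + 18*z - 12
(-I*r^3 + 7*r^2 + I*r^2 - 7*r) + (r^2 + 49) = -I*r^3 + 8*r^2 + I*r^2 - 7*r + 49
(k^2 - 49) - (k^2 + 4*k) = -4*k - 49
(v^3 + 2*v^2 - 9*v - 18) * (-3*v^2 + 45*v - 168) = -3*v^5 + 39*v^4 - 51*v^3 - 687*v^2 + 702*v + 3024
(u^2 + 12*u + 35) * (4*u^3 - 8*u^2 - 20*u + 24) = 4*u^5 + 40*u^4 + 24*u^3 - 496*u^2 - 412*u + 840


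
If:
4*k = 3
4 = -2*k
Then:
No Solution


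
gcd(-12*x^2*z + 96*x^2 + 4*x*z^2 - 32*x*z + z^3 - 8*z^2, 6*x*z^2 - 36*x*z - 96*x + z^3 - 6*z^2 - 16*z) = 6*x*z - 48*x + z^2 - 8*z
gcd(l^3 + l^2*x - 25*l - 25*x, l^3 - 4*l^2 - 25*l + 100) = l^2 - 25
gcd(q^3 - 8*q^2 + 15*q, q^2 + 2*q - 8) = 1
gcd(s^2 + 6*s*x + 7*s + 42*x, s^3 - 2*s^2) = 1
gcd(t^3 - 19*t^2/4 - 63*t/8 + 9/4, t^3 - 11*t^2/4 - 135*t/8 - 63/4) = t^2 - 9*t/2 - 9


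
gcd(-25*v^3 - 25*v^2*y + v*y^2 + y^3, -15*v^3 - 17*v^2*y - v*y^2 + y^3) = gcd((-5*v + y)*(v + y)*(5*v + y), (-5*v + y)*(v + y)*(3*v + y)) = -5*v^2 - 4*v*y + y^2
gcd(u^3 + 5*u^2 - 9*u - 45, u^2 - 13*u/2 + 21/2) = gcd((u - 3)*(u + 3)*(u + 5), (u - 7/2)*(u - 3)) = u - 3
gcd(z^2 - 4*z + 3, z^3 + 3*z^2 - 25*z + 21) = z^2 - 4*z + 3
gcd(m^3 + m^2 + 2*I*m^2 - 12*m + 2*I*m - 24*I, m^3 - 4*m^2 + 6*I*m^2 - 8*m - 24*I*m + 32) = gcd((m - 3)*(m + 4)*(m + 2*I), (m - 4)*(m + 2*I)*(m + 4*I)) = m + 2*I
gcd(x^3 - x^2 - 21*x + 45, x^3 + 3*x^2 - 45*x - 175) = x + 5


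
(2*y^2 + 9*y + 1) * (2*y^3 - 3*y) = 4*y^5 + 18*y^4 - 4*y^3 - 27*y^2 - 3*y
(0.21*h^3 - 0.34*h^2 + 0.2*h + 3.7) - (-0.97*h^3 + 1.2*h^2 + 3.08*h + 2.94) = 1.18*h^3 - 1.54*h^2 - 2.88*h + 0.76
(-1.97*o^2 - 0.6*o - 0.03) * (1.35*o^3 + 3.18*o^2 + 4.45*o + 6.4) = -2.6595*o^5 - 7.0746*o^4 - 10.715*o^3 - 15.3734*o^2 - 3.9735*o - 0.192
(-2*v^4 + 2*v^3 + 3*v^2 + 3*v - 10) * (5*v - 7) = -10*v^5 + 24*v^4 + v^3 - 6*v^2 - 71*v + 70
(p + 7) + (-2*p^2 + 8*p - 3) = -2*p^2 + 9*p + 4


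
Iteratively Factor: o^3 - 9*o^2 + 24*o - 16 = (o - 4)*(o^2 - 5*o + 4) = (o - 4)^2*(o - 1)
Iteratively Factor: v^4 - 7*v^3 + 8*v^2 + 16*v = (v + 1)*(v^3 - 8*v^2 + 16*v) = (v - 4)*(v + 1)*(v^2 - 4*v) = v*(v - 4)*(v + 1)*(v - 4)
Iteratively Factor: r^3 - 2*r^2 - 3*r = (r + 1)*(r^2 - 3*r) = r*(r + 1)*(r - 3)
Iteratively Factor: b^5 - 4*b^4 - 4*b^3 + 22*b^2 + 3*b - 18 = (b - 3)*(b^4 - b^3 - 7*b^2 + b + 6) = (b - 3)^2*(b^3 + 2*b^2 - b - 2) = (b - 3)^2*(b - 1)*(b^2 + 3*b + 2) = (b - 3)^2*(b - 1)*(b + 1)*(b + 2)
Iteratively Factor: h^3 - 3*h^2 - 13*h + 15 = (h - 1)*(h^2 - 2*h - 15) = (h - 1)*(h + 3)*(h - 5)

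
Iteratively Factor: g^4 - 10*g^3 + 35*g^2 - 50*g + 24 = (g - 3)*(g^3 - 7*g^2 + 14*g - 8) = (g - 3)*(g - 2)*(g^2 - 5*g + 4) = (g - 3)*(g - 2)*(g - 1)*(g - 4)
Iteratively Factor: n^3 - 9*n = (n + 3)*(n^2 - 3*n) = n*(n + 3)*(n - 3)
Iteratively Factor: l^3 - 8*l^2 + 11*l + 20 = (l + 1)*(l^2 - 9*l + 20) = (l - 5)*(l + 1)*(l - 4)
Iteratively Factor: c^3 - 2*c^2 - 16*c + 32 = (c - 4)*(c^2 + 2*c - 8) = (c - 4)*(c - 2)*(c + 4)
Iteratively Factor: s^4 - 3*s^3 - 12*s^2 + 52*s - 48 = (s - 2)*(s^3 - s^2 - 14*s + 24) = (s - 2)^2*(s^2 + s - 12) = (s - 2)^2*(s + 4)*(s - 3)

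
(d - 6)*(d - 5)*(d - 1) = d^3 - 12*d^2 + 41*d - 30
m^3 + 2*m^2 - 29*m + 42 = (m - 3)*(m - 2)*(m + 7)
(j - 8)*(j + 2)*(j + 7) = j^3 + j^2 - 58*j - 112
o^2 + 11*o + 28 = (o + 4)*(o + 7)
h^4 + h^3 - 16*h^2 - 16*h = h*(h - 4)*(h + 1)*(h + 4)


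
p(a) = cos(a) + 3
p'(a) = -sin(a)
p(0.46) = 3.90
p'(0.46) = -0.44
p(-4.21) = 2.52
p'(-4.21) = -0.88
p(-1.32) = 3.25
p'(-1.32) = 0.97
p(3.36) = 2.02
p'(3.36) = 0.22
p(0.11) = 3.99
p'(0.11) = -0.11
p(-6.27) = 4.00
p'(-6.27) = -0.01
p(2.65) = 2.12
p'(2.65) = -0.47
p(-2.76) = 2.07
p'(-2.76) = 0.37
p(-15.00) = 2.24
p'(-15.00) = 0.65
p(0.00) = 4.00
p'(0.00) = 0.00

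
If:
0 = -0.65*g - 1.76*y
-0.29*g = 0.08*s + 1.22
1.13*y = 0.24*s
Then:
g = -8.09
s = 14.06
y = 2.99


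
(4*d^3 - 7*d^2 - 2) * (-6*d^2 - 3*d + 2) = -24*d^5 + 30*d^4 + 29*d^3 - 2*d^2 + 6*d - 4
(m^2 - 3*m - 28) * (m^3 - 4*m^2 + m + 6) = m^5 - 7*m^4 - 15*m^3 + 115*m^2 - 46*m - 168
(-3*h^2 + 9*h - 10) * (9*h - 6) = -27*h^3 + 99*h^2 - 144*h + 60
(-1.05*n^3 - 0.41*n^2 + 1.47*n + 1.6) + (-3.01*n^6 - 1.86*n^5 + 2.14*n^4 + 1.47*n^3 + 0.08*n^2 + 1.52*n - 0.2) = -3.01*n^6 - 1.86*n^5 + 2.14*n^4 + 0.42*n^3 - 0.33*n^2 + 2.99*n + 1.4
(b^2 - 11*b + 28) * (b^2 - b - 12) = b^4 - 12*b^3 + 27*b^2 + 104*b - 336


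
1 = 1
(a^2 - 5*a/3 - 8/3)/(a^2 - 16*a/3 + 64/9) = 3*(a + 1)/(3*a - 8)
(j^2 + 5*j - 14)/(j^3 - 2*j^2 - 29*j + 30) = (j^2 + 5*j - 14)/(j^3 - 2*j^2 - 29*j + 30)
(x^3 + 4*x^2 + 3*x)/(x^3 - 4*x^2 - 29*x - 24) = x/(x - 8)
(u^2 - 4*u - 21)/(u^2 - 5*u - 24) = (u - 7)/(u - 8)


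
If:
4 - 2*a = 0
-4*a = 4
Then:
No Solution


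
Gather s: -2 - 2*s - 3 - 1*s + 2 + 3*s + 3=0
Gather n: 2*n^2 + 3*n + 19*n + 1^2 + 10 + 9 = 2*n^2 + 22*n + 20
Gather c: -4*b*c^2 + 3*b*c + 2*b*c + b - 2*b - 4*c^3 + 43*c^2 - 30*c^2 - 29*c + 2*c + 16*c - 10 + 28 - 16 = -b - 4*c^3 + c^2*(13 - 4*b) + c*(5*b - 11) + 2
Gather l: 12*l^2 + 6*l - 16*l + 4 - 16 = 12*l^2 - 10*l - 12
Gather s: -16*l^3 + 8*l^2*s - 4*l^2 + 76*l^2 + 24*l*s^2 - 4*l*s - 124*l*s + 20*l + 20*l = -16*l^3 + 72*l^2 + 24*l*s^2 + 40*l + s*(8*l^2 - 128*l)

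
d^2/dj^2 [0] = 0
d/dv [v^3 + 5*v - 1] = 3*v^2 + 5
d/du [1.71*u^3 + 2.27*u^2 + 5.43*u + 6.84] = 5.13*u^2 + 4.54*u + 5.43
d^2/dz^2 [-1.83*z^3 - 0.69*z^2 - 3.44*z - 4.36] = -10.98*z - 1.38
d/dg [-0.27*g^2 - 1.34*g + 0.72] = -0.54*g - 1.34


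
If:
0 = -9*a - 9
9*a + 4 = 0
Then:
No Solution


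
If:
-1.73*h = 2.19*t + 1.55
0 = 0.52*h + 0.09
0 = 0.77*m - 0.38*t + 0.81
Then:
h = -0.17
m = -1.33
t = -0.57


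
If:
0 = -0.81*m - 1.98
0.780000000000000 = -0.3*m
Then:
No Solution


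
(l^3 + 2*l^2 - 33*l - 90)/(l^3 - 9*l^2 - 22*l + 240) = (l + 3)/(l - 8)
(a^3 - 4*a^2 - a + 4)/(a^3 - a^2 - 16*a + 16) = (a + 1)/(a + 4)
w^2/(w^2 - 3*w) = w/(w - 3)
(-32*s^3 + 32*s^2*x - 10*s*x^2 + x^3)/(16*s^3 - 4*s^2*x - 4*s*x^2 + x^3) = (-4*s + x)/(2*s + x)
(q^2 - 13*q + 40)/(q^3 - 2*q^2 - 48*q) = (q - 5)/(q*(q + 6))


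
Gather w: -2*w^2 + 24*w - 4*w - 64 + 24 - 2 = -2*w^2 + 20*w - 42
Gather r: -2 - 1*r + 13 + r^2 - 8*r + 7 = r^2 - 9*r + 18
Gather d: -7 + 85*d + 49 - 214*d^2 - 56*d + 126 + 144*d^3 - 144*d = 144*d^3 - 214*d^2 - 115*d + 168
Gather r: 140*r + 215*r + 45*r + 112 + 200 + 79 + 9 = 400*r + 400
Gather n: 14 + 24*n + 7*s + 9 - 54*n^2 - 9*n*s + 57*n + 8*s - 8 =-54*n^2 + n*(81 - 9*s) + 15*s + 15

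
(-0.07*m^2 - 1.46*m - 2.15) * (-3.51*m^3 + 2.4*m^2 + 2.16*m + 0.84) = 0.2457*m^5 + 4.9566*m^4 + 3.8913*m^3 - 8.3724*m^2 - 5.8704*m - 1.806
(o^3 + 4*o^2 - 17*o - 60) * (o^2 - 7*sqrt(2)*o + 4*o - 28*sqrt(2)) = o^5 - 7*sqrt(2)*o^4 + 8*o^4 - 56*sqrt(2)*o^3 - o^3 - 128*o^2 + 7*sqrt(2)*o^2 - 240*o + 896*sqrt(2)*o + 1680*sqrt(2)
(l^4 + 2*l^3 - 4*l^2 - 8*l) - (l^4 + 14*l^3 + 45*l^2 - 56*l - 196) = -12*l^3 - 49*l^2 + 48*l + 196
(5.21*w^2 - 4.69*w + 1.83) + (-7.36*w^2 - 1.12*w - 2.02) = -2.15*w^2 - 5.81*w - 0.19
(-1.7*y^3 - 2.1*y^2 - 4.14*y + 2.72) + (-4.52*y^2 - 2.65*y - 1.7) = -1.7*y^3 - 6.62*y^2 - 6.79*y + 1.02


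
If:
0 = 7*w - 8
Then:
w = 8/7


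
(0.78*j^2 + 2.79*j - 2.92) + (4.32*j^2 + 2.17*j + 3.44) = 5.1*j^2 + 4.96*j + 0.52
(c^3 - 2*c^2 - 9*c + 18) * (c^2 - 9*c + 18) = c^5 - 11*c^4 + 27*c^3 + 63*c^2 - 324*c + 324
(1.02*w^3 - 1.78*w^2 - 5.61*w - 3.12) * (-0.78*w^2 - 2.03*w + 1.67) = -0.7956*w^5 - 0.6822*w^4 + 9.6926*w^3 + 10.8493*w^2 - 3.0351*w - 5.2104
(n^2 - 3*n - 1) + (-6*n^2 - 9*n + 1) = -5*n^2 - 12*n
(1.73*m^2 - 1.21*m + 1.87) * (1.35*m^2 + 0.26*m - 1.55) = 2.3355*m^4 - 1.1837*m^3 - 0.4716*m^2 + 2.3617*m - 2.8985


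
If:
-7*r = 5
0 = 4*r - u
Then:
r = -5/7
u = -20/7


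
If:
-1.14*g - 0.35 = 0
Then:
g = -0.31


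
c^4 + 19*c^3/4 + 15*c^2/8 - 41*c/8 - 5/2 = (c - 1)*(c + 1/2)*(c + 5/4)*(c + 4)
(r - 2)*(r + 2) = r^2 - 4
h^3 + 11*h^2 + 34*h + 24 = (h + 1)*(h + 4)*(h + 6)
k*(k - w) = k^2 - k*w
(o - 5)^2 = o^2 - 10*o + 25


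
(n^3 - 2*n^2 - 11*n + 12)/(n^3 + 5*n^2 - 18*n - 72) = (n - 1)/(n + 6)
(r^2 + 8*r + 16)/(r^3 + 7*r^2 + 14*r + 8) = (r + 4)/(r^2 + 3*r + 2)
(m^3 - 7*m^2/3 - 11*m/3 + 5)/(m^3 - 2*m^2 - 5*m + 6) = (m + 5/3)/(m + 2)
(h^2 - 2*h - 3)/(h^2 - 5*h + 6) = (h + 1)/(h - 2)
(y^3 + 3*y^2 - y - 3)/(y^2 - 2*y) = (y^3 + 3*y^2 - y - 3)/(y*(y - 2))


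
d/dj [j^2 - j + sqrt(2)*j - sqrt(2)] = 2*j - 1 + sqrt(2)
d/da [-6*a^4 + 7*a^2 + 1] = -24*a^3 + 14*a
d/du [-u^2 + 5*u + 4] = 5 - 2*u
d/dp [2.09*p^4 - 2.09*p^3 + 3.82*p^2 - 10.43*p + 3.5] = 8.36*p^3 - 6.27*p^2 + 7.64*p - 10.43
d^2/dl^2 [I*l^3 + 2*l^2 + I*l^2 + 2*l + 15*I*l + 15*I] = 6*I*l + 4 + 2*I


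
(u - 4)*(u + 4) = u^2 - 16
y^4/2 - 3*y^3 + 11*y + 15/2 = (y/2 + 1/2)*(y - 5)*(y - 3)*(y + 1)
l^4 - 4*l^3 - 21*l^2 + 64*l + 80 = (l - 5)*(l - 4)*(l + 1)*(l + 4)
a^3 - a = a*(a - 1)*(a + 1)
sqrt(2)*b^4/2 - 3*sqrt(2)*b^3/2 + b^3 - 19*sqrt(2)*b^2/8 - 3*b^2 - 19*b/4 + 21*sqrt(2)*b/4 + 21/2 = (b - 7/2)*(b - 3/2)*(b + 2)*(sqrt(2)*b/2 + 1)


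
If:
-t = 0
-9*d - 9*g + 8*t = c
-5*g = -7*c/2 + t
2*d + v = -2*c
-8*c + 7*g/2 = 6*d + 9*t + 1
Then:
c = -60/41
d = 146/123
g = -42/41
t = 0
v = 68/123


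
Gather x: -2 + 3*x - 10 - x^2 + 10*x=-x^2 + 13*x - 12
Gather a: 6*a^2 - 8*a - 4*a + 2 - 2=6*a^2 - 12*a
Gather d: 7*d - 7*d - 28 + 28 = 0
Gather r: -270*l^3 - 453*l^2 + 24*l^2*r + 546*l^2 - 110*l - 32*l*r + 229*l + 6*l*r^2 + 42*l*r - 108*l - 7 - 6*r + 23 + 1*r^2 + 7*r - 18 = -270*l^3 + 93*l^2 + 11*l + r^2*(6*l + 1) + r*(24*l^2 + 10*l + 1) - 2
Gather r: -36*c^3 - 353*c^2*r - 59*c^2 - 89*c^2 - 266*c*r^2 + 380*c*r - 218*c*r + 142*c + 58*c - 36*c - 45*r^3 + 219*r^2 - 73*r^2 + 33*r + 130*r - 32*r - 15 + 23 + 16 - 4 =-36*c^3 - 148*c^2 + 164*c - 45*r^3 + r^2*(146 - 266*c) + r*(-353*c^2 + 162*c + 131) + 20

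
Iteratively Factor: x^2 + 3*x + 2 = (x + 1)*(x + 2)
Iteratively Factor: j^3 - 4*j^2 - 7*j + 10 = (j - 5)*(j^2 + j - 2) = (j - 5)*(j + 2)*(j - 1)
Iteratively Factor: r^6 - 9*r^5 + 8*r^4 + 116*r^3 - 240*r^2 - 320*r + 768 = (r + 3)*(r^5 - 12*r^4 + 44*r^3 - 16*r^2 - 192*r + 256) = (r + 2)*(r + 3)*(r^4 - 14*r^3 + 72*r^2 - 160*r + 128) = (r - 4)*(r + 2)*(r + 3)*(r^3 - 10*r^2 + 32*r - 32) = (r - 4)^2*(r + 2)*(r + 3)*(r^2 - 6*r + 8) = (r - 4)^3*(r + 2)*(r + 3)*(r - 2)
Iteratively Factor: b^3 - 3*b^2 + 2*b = (b - 2)*(b^2 - b) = b*(b - 2)*(b - 1)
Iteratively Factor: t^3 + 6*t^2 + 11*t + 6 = (t + 3)*(t^2 + 3*t + 2) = (t + 2)*(t + 3)*(t + 1)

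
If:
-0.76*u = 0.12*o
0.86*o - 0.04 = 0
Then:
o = 0.05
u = -0.01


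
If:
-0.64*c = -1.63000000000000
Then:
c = 2.55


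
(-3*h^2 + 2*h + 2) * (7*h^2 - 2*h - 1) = -21*h^4 + 20*h^3 + 13*h^2 - 6*h - 2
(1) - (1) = 0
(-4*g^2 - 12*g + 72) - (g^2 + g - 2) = -5*g^2 - 13*g + 74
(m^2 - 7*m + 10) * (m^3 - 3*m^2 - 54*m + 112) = m^5 - 10*m^4 - 23*m^3 + 460*m^2 - 1324*m + 1120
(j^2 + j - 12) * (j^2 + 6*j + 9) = j^4 + 7*j^3 + 3*j^2 - 63*j - 108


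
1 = 1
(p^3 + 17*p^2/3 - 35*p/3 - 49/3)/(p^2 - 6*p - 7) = (3*p^2 + 14*p - 49)/(3*(p - 7))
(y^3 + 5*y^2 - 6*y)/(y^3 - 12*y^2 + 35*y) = (y^2 + 5*y - 6)/(y^2 - 12*y + 35)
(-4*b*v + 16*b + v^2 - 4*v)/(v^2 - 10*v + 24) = (-4*b + v)/(v - 6)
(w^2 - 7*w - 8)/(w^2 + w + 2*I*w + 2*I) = (w - 8)/(w + 2*I)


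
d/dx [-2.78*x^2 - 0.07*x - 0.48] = -5.56*x - 0.07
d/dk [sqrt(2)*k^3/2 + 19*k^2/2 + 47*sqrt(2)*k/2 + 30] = 3*sqrt(2)*k^2/2 + 19*k + 47*sqrt(2)/2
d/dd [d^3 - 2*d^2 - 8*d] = 3*d^2 - 4*d - 8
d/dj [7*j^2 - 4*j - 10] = 14*j - 4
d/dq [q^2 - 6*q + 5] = 2*q - 6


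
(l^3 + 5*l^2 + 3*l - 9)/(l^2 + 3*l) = l + 2 - 3/l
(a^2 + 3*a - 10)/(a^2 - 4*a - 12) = (-a^2 - 3*a + 10)/(-a^2 + 4*a + 12)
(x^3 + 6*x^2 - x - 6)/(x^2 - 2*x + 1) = (x^2 + 7*x + 6)/(x - 1)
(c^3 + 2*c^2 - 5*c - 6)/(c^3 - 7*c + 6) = (c + 1)/(c - 1)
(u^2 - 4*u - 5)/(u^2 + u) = (u - 5)/u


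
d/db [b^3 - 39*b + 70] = 3*b^2 - 39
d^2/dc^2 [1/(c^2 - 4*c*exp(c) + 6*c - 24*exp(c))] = 2*((2*c*exp(c) + 16*exp(c) - 1)*(c^2 - 4*c*exp(c) + 6*c - 24*exp(c)) + 4*(2*c*exp(c) - c + 14*exp(c) - 3)^2)/(c^2 - 4*c*exp(c) + 6*c - 24*exp(c))^3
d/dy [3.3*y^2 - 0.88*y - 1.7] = 6.6*y - 0.88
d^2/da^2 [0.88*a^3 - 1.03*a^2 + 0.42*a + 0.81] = 5.28*a - 2.06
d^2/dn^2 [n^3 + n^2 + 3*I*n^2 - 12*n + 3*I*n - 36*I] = 6*n + 2 + 6*I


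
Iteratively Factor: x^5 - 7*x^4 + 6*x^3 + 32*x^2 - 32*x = (x)*(x^4 - 7*x^3 + 6*x^2 + 32*x - 32) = x*(x - 4)*(x^3 - 3*x^2 - 6*x + 8) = x*(x - 4)^2*(x^2 + x - 2) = x*(x - 4)^2*(x + 2)*(x - 1)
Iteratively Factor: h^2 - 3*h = (h - 3)*(h)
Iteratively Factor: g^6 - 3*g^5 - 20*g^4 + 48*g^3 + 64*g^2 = (g + 4)*(g^5 - 7*g^4 + 8*g^3 + 16*g^2) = g*(g + 4)*(g^4 - 7*g^3 + 8*g^2 + 16*g) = g*(g - 4)*(g + 4)*(g^3 - 3*g^2 - 4*g) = g*(g - 4)^2*(g + 4)*(g^2 + g) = g*(g - 4)^2*(g + 1)*(g + 4)*(g)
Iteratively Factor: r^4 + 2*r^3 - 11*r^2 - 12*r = (r)*(r^3 + 2*r^2 - 11*r - 12) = r*(r + 1)*(r^2 + r - 12) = r*(r - 3)*(r + 1)*(r + 4)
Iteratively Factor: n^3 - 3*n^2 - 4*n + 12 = (n - 3)*(n^2 - 4) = (n - 3)*(n + 2)*(n - 2)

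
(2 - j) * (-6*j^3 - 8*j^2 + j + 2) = 6*j^4 - 4*j^3 - 17*j^2 + 4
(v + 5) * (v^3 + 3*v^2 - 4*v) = v^4 + 8*v^3 + 11*v^2 - 20*v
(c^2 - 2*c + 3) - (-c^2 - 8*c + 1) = 2*c^2 + 6*c + 2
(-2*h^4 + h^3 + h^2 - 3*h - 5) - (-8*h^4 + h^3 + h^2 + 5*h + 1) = 6*h^4 - 8*h - 6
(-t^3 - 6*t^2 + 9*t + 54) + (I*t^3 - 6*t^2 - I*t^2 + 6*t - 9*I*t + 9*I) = -t^3 + I*t^3 - 12*t^2 - I*t^2 + 15*t - 9*I*t + 54 + 9*I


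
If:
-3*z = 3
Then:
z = -1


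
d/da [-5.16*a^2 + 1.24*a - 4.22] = 1.24 - 10.32*a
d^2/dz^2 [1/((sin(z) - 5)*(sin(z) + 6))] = (-4*sin(z)^4 - 3*sin(z)^3 - 115*sin(z)^2 - 24*sin(z) + 62)/((sin(z) - 5)^3*(sin(z) + 6)^3)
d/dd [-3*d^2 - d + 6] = -6*d - 1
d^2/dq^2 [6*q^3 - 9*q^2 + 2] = 36*q - 18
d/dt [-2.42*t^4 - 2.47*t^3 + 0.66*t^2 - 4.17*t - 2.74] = -9.68*t^3 - 7.41*t^2 + 1.32*t - 4.17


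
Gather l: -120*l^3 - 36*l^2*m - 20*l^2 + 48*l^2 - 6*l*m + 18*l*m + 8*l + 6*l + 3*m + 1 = -120*l^3 + l^2*(28 - 36*m) + l*(12*m + 14) + 3*m + 1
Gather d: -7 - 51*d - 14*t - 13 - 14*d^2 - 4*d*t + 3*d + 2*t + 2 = -14*d^2 + d*(-4*t - 48) - 12*t - 18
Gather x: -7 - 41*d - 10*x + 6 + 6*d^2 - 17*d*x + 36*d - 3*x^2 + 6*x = 6*d^2 - 5*d - 3*x^2 + x*(-17*d - 4) - 1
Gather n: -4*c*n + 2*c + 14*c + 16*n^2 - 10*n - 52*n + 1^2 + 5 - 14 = 16*c + 16*n^2 + n*(-4*c - 62) - 8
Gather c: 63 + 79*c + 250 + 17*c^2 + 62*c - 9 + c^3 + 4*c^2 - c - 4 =c^3 + 21*c^2 + 140*c + 300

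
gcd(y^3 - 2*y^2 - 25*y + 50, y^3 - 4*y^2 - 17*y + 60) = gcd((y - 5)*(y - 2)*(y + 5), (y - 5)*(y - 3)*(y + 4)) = y - 5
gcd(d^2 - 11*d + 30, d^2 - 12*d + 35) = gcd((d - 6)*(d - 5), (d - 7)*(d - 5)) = d - 5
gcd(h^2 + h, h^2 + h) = h^2 + h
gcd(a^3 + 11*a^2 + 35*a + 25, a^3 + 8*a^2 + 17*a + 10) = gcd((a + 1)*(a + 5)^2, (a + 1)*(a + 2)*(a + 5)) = a^2 + 6*a + 5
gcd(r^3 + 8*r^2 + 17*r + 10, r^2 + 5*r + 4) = r + 1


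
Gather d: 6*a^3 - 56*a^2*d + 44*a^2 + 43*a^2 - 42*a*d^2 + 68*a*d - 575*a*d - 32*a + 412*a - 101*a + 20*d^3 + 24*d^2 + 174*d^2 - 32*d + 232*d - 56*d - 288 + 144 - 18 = 6*a^3 + 87*a^2 + 279*a + 20*d^3 + d^2*(198 - 42*a) + d*(-56*a^2 - 507*a + 144) - 162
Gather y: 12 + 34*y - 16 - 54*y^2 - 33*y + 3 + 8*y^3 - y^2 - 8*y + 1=8*y^3 - 55*y^2 - 7*y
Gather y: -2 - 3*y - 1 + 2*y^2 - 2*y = 2*y^2 - 5*y - 3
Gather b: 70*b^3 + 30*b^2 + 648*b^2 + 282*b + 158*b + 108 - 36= 70*b^3 + 678*b^2 + 440*b + 72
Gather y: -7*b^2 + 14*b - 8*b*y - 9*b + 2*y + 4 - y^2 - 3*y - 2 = -7*b^2 + 5*b - y^2 + y*(-8*b - 1) + 2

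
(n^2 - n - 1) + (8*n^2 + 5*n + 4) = 9*n^2 + 4*n + 3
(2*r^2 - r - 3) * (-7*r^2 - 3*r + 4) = -14*r^4 + r^3 + 32*r^2 + 5*r - 12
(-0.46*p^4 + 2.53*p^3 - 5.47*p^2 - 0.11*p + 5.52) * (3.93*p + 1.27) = -1.8078*p^5 + 9.3587*p^4 - 18.284*p^3 - 7.3792*p^2 + 21.5539*p + 7.0104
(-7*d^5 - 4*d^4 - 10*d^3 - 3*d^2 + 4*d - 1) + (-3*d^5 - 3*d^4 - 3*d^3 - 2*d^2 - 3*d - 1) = -10*d^5 - 7*d^4 - 13*d^3 - 5*d^2 + d - 2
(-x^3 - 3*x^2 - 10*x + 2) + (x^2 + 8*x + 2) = -x^3 - 2*x^2 - 2*x + 4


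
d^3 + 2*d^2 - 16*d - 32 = (d - 4)*(d + 2)*(d + 4)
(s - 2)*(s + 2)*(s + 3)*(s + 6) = s^4 + 9*s^3 + 14*s^2 - 36*s - 72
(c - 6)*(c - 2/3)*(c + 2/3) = c^3 - 6*c^2 - 4*c/9 + 8/3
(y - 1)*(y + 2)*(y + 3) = y^3 + 4*y^2 + y - 6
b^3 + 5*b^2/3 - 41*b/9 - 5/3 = (b - 5/3)*(b + 1/3)*(b + 3)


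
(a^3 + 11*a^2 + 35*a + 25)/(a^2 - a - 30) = (a^2 + 6*a + 5)/(a - 6)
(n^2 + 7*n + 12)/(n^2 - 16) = (n + 3)/(n - 4)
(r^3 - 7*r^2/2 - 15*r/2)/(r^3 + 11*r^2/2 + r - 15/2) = r*(r - 5)/(r^2 + 4*r - 5)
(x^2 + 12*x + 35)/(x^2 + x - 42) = (x + 5)/(x - 6)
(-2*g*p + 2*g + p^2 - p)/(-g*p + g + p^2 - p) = (-2*g + p)/(-g + p)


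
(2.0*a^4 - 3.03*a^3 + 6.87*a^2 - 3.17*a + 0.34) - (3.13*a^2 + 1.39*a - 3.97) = 2.0*a^4 - 3.03*a^3 + 3.74*a^2 - 4.56*a + 4.31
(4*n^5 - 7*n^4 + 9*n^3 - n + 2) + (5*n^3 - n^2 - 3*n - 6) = 4*n^5 - 7*n^4 + 14*n^3 - n^2 - 4*n - 4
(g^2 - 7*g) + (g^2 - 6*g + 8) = 2*g^2 - 13*g + 8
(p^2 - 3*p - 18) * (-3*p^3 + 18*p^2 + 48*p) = -3*p^5 + 27*p^4 + 48*p^3 - 468*p^2 - 864*p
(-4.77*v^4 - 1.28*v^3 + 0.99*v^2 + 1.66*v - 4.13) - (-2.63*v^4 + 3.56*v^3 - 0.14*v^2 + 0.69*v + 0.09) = -2.14*v^4 - 4.84*v^3 + 1.13*v^2 + 0.97*v - 4.22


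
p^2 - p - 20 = (p - 5)*(p + 4)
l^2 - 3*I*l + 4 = (l - 4*I)*(l + I)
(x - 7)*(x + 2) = x^2 - 5*x - 14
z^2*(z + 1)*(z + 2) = z^4 + 3*z^3 + 2*z^2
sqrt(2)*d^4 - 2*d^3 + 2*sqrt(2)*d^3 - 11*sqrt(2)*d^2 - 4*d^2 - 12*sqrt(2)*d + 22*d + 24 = (d - 3)*(d + 4)*(d - sqrt(2))*(sqrt(2)*d + sqrt(2))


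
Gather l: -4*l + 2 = 2 - 4*l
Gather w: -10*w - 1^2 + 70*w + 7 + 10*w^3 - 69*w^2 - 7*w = 10*w^3 - 69*w^2 + 53*w + 6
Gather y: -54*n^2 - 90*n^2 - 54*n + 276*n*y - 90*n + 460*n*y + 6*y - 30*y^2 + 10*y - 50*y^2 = -144*n^2 - 144*n - 80*y^2 + y*(736*n + 16)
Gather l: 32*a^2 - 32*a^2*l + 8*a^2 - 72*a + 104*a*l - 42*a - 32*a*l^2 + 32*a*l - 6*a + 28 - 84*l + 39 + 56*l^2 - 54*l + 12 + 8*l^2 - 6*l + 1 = 40*a^2 - 120*a + l^2*(64 - 32*a) + l*(-32*a^2 + 136*a - 144) + 80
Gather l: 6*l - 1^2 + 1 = 6*l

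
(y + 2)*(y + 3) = y^2 + 5*y + 6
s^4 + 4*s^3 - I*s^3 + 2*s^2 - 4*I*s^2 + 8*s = s*(s + 4)*(s - 2*I)*(s + I)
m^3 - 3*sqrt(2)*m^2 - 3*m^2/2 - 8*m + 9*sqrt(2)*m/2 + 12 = (m - 3/2)*(m - 4*sqrt(2))*(m + sqrt(2))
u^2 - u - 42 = (u - 7)*(u + 6)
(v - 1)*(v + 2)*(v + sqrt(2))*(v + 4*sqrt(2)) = v^4 + v^3 + 5*sqrt(2)*v^3 + 6*v^2 + 5*sqrt(2)*v^2 - 10*sqrt(2)*v + 8*v - 16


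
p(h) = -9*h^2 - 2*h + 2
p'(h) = -18*h - 2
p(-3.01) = -73.52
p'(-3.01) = 52.18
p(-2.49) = -48.82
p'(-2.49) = 42.82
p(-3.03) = -74.57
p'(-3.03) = 52.54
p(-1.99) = -29.66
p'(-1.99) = 33.82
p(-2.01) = -30.34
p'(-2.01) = 34.18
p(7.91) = -576.93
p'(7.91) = -144.38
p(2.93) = -81.12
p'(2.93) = -54.74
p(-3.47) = -99.43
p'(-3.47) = 60.46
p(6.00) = -334.00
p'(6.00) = -110.00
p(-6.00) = -310.00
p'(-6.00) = 106.00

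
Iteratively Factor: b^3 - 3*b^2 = (b)*(b^2 - 3*b) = b^2*(b - 3)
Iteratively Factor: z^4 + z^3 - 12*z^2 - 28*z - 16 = (z + 1)*(z^3 - 12*z - 16) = (z + 1)*(z + 2)*(z^2 - 2*z - 8) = (z - 4)*(z + 1)*(z + 2)*(z + 2)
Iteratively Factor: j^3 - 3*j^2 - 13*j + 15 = (j + 3)*(j^2 - 6*j + 5) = (j - 5)*(j + 3)*(j - 1)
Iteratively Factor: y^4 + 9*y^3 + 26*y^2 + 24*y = (y)*(y^3 + 9*y^2 + 26*y + 24) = y*(y + 3)*(y^2 + 6*y + 8) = y*(y + 3)*(y + 4)*(y + 2)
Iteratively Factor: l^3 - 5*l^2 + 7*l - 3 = (l - 1)*(l^2 - 4*l + 3) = (l - 1)^2*(l - 3)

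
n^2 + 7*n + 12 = (n + 3)*(n + 4)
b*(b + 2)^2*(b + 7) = b^4 + 11*b^3 + 32*b^2 + 28*b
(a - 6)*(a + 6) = a^2 - 36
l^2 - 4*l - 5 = (l - 5)*(l + 1)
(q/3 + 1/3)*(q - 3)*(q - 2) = q^3/3 - 4*q^2/3 + q/3 + 2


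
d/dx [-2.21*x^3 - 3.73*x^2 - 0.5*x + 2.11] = -6.63*x^2 - 7.46*x - 0.5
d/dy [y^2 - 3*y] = 2*y - 3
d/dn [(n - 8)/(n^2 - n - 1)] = (n^2 - n - (n - 8)*(2*n - 1) - 1)/(-n^2 + n + 1)^2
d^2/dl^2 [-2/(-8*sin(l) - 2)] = 4*(-4*sin(l)^2 + sin(l) + 8)/(4*sin(l) + 1)^3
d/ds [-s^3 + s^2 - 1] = s*(2 - 3*s)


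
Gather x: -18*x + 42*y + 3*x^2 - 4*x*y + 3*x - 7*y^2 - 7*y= 3*x^2 + x*(-4*y - 15) - 7*y^2 + 35*y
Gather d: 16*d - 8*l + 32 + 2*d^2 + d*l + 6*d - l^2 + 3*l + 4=2*d^2 + d*(l + 22) - l^2 - 5*l + 36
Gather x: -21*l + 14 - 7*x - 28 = -21*l - 7*x - 14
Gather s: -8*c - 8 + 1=-8*c - 7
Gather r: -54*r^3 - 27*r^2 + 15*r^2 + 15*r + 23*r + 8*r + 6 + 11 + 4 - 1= -54*r^3 - 12*r^2 + 46*r + 20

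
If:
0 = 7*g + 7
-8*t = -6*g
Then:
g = -1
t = -3/4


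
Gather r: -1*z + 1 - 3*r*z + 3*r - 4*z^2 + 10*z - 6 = r*(3 - 3*z) - 4*z^2 + 9*z - 5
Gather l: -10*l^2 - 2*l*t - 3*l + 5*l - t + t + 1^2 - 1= -10*l^2 + l*(2 - 2*t)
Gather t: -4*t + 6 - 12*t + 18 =24 - 16*t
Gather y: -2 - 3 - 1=-6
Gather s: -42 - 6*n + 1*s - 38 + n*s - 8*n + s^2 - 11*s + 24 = -14*n + s^2 + s*(n - 10) - 56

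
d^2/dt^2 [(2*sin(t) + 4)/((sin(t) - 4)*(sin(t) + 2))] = 2*(-4*sin(t) + cos(t)^2 + 1)/(sin(t) - 4)^3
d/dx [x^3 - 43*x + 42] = 3*x^2 - 43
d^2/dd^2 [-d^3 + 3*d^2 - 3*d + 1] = 6 - 6*d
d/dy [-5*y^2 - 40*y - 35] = -10*y - 40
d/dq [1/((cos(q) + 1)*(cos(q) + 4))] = (2*cos(q) + 5)*sin(q)/((cos(q) + 1)^2*(cos(q) + 4)^2)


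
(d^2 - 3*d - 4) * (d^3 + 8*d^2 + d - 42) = d^5 + 5*d^4 - 27*d^3 - 77*d^2 + 122*d + 168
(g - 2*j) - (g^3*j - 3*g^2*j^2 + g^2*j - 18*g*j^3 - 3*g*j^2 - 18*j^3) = -g^3*j + 3*g^2*j^2 - g^2*j + 18*g*j^3 + 3*g*j^2 + g + 18*j^3 - 2*j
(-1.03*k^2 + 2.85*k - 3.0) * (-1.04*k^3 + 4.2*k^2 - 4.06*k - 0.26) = 1.0712*k^5 - 7.29*k^4 + 19.2718*k^3 - 23.9032*k^2 + 11.439*k + 0.78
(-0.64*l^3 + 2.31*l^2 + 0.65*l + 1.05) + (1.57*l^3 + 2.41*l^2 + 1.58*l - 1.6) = 0.93*l^3 + 4.72*l^2 + 2.23*l - 0.55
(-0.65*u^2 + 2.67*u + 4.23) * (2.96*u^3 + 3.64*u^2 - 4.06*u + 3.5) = -1.924*u^5 + 5.5372*u^4 + 24.8786*u^3 + 2.282*u^2 - 7.8288*u + 14.805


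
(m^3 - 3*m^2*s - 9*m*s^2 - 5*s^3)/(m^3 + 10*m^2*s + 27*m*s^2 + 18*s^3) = (m^2 - 4*m*s - 5*s^2)/(m^2 + 9*m*s + 18*s^2)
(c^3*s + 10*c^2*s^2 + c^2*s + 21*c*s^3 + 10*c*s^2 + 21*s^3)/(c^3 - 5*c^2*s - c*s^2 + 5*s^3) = s*(c^3 + 10*c^2*s + c^2 + 21*c*s^2 + 10*c*s + 21*s^2)/(c^3 - 5*c^2*s - c*s^2 + 5*s^3)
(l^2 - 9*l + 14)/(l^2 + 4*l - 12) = (l - 7)/(l + 6)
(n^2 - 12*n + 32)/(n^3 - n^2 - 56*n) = (n - 4)/(n*(n + 7))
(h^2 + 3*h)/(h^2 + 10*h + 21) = h/(h + 7)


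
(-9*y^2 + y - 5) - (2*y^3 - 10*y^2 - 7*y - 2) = -2*y^3 + y^2 + 8*y - 3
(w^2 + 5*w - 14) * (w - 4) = w^3 + w^2 - 34*w + 56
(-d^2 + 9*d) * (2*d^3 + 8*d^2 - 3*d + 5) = -2*d^5 + 10*d^4 + 75*d^3 - 32*d^2 + 45*d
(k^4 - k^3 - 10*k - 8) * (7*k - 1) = 7*k^5 - 8*k^4 + k^3 - 70*k^2 - 46*k + 8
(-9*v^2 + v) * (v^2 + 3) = -9*v^4 + v^3 - 27*v^2 + 3*v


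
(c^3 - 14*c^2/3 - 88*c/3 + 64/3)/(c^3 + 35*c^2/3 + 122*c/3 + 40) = (3*c^2 - 26*c + 16)/(3*c^2 + 23*c + 30)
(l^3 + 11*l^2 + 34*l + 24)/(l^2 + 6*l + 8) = (l^2 + 7*l + 6)/(l + 2)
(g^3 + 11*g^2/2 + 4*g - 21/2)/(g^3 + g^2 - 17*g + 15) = (2*g^2 + 13*g + 21)/(2*(g^2 + 2*g - 15))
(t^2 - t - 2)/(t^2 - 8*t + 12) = (t + 1)/(t - 6)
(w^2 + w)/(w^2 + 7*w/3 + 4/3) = 3*w/(3*w + 4)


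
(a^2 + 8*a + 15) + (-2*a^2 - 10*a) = -a^2 - 2*a + 15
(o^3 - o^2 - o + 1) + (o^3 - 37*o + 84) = 2*o^3 - o^2 - 38*o + 85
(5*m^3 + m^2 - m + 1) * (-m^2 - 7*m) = -5*m^5 - 36*m^4 - 6*m^3 + 6*m^2 - 7*m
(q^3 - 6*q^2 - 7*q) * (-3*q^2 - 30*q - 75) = -3*q^5 - 12*q^4 + 126*q^3 + 660*q^2 + 525*q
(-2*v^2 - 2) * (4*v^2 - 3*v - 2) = -8*v^4 + 6*v^3 - 4*v^2 + 6*v + 4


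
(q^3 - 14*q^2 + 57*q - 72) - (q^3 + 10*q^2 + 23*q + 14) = -24*q^2 + 34*q - 86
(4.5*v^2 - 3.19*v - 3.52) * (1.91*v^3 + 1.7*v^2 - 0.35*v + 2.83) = 8.595*v^5 + 1.5571*v^4 - 13.7212*v^3 + 7.8675*v^2 - 7.7957*v - 9.9616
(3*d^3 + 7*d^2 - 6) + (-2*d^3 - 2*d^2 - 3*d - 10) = d^3 + 5*d^2 - 3*d - 16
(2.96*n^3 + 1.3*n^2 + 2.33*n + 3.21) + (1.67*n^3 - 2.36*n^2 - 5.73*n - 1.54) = 4.63*n^3 - 1.06*n^2 - 3.4*n + 1.67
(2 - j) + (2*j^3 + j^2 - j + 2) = 2*j^3 + j^2 - 2*j + 4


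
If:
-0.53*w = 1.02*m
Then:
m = -0.519607843137255*w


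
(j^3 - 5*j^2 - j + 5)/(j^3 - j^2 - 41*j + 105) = (j^2 - 1)/(j^2 + 4*j - 21)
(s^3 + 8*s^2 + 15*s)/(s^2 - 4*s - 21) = s*(s + 5)/(s - 7)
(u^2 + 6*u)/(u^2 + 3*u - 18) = u/(u - 3)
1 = 1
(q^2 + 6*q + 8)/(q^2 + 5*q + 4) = (q + 2)/(q + 1)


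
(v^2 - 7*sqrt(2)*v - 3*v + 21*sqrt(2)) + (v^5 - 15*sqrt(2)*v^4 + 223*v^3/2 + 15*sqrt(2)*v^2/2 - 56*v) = v^5 - 15*sqrt(2)*v^4 + 223*v^3/2 + v^2 + 15*sqrt(2)*v^2/2 - 59*v - 7*sqrt(2)*v + 21*sqrt(2)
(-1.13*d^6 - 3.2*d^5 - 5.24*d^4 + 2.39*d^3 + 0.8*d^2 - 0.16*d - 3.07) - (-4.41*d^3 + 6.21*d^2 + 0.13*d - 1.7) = -1.13*d^6 - 3.2*d^5 - 5.24*d^4 + 6.8*d^3 - 5.41*d^2 - 0.29*d - 1.37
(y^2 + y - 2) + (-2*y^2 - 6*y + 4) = -y^2 - 5*y + 2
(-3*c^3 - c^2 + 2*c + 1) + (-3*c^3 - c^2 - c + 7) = -6*c^3 - 2*c^2 + c + 8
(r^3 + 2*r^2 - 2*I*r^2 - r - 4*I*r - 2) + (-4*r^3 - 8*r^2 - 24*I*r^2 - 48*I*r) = -3*r^3 - 6*r^2 - 26*I*r^2 - r - 52*I*r - 2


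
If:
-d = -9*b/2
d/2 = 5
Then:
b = 20/9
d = 10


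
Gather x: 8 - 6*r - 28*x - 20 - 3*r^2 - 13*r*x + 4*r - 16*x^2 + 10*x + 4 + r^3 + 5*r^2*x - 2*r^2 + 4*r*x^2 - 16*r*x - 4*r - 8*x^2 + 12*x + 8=r^3 - 5*r^2 - 6*r + x^2*(4*r - 24) + x*(5*r^2 - 29*r - 6)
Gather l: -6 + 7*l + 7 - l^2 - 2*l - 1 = -l^2 + 5*l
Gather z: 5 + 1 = 6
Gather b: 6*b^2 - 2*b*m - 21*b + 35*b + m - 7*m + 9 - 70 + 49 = 6*b^2 + b*(14 - 2*m) - 6*m - 12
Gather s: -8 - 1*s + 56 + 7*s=6*s + 48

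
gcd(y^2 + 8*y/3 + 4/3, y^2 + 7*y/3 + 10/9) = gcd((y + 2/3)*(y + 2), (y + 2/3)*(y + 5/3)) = y + 2/3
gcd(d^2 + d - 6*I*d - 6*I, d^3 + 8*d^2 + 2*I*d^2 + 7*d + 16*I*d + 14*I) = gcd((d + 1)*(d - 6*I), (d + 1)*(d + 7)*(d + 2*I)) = d + 1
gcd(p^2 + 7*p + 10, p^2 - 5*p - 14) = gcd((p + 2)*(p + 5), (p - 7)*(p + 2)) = p + 2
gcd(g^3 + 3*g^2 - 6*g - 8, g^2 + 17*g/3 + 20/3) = g + 4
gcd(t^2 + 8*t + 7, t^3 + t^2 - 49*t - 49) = t^2 + 8*t + 7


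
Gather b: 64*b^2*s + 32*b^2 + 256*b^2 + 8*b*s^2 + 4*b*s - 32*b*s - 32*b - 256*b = b^2*(64*s + 288) + b*(8*s^2 - 28*s - 288)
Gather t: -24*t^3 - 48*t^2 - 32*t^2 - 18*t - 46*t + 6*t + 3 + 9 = -24*t^3 - 80*t^2 - 58*t + 12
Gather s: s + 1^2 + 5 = s + 6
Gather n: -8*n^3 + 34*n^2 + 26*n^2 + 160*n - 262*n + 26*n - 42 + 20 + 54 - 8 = -8*n^3 + 60*n^2 - 76*n + 24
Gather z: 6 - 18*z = 6 - 18*z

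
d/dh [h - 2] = 1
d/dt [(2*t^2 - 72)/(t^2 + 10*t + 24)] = 20/(t^2 + 8*t + 16)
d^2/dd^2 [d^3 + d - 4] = 6*d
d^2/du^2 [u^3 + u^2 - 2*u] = 6*u + 2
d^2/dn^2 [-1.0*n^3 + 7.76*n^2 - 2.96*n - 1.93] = 15.52 - 6.0*n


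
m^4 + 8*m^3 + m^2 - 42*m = m*(m - 2)*(m + 3)*(m + 7)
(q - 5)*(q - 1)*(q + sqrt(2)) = q^3 - 6*q^2 + sqrt(2)*q^2 - 6*sqrt(2)*q + 5*q + 5*sqrt(2)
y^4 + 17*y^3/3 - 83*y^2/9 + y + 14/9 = (y - 1)*(y - 2/3)*(y + 1/3)*(y + 7)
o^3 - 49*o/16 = o*(o - 7/4)*(o + 7/4)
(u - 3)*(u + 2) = u^2 - u - 6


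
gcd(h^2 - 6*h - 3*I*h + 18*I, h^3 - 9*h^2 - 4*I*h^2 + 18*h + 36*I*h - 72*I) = h - 6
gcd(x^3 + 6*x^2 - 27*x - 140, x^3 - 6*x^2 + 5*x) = x - 5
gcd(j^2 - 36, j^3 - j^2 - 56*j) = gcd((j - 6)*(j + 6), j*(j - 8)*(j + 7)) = 1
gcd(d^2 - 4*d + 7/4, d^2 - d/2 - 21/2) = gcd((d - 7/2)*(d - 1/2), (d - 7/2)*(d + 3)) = d - 7/2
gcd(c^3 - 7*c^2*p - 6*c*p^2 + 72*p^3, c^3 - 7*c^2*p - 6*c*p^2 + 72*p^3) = c^3 - 7*c^2*p - 6*c*p^2 + 72*p^3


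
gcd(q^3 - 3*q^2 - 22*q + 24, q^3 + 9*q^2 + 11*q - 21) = q - 1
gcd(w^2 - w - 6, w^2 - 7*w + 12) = w - 3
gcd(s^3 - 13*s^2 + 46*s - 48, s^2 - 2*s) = s - 2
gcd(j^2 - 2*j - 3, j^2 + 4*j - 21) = j - 3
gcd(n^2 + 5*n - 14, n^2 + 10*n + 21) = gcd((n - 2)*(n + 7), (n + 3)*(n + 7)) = n + 7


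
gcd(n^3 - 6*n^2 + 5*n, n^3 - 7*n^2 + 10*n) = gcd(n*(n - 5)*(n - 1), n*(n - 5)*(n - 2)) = n^2 - 5*n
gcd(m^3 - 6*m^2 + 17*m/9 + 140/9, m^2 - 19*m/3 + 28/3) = m - 7/3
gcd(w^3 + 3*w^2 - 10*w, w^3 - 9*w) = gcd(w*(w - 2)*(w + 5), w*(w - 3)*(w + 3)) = w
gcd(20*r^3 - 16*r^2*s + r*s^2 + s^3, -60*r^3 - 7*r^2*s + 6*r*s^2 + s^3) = 5*r + s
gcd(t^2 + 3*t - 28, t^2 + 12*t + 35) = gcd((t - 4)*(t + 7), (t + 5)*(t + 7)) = t + 7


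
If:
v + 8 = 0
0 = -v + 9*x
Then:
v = -8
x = -8/9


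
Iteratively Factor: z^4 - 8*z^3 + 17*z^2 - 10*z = (z - 2)*(z^3 - 6*z^2 + 5*z) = (z - 5)*(z - 2)*(z^2 - z) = z*(z - 5)*(z - 2)*(z - 1)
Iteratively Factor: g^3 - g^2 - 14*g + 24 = (g - 3)*(g^2 + 2*g - 8) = (g - 3)*(g - 2)*(g + 4)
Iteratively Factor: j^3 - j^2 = (j)*(j^2 - j) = j^2*(j - 1)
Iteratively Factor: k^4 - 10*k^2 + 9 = (k - 1)*(k^3 + k^2 - 9*k - 9) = (k - 1)*(k + 1)*(k^2 - 9) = (k - 3)*(k - 1)*(k + 1)*(k + 3)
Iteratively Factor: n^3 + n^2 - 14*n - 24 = (n + 2)*(n^2 - n - 12) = (n - 4)*(n + 2)*(n + 3)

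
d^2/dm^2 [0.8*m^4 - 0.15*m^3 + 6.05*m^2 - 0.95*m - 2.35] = 9.6*m^2 - 0.9*m + 12.1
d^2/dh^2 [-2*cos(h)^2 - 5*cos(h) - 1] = 5*cos(h) + 4*cos(2*h)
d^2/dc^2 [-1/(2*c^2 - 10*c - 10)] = (-c^2 + 5*c + (2*c - 5)^2 + 5)/(-c^2 + 5*c + 5)^3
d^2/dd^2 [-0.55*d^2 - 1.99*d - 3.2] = -1.10000000000000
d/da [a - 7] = 1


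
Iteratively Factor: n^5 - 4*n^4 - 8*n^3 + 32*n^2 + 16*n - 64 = (n - 4)*(n^4 - 8*n^2 + 16) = (n - 4)*(n + 2)*(n^3 - 2*n^2 - 4*n + 8) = (n - 4)*(n - 2)*(n + 2)*(n^2 - 4) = (n - 4)*(n - 2)^2*(n + 2)*(n + 2)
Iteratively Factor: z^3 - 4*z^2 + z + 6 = (z - 3)*(z^2 - z - 2) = (z - 3)*(z + 1)*(z - 2)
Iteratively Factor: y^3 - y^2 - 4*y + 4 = (y + 2)*(y^2 - 3*y + 2) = (y - 2)*(y + 2)*(y - 1)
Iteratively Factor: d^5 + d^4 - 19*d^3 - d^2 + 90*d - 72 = (d - 2)*(d^4 + 3*d^3 - 13*d^2 - 27*d + 36) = (d - 2)*(d + 4)*(d^3 - d^2 - 9*d + 9) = (d - 2)*(d + 3)*(d + 4)*(d^2 - 4*d + 3) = (d - 2)*(d - 1)*(d + 3)*(d + 4)*(d - 3)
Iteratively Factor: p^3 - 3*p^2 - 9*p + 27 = (p + 3)*(p^2 - 6*p + 9) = (p - 3)*(p + 3)*(p - 3)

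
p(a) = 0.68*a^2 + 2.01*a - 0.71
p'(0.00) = 2.01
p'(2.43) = 5.31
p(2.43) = 8.19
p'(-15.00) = -18.39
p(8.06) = 59.67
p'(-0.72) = 1.03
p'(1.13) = 3.55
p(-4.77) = 5.17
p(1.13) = 2.43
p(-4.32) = 3.30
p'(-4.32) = -3.87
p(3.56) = 15.06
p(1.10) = 2.32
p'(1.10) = 3.51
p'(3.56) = 6.85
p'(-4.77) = -4.48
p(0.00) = -0.71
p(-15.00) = 122.14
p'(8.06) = 12.97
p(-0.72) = -1.80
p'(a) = 1.36*a + 2.01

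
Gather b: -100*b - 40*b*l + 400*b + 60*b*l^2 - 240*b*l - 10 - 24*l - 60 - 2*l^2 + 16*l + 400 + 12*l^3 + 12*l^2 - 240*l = b*(60*l^2 - 280*l + 300) + 12*l^3 + 10*l^2 - 248*l + 330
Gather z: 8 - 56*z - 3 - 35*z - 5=-91*z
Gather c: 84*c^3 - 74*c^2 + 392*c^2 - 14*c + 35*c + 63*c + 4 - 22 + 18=84*c^3 + 318*c^2 + 84*c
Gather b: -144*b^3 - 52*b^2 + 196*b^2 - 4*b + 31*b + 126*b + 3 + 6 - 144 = -144*b^3 + 144*b^2 + 153*b - 135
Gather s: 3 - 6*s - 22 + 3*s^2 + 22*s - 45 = 3*s^2 + 16*s - 64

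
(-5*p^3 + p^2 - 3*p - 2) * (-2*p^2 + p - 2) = 10*p^5 - 7*p^4 + 17*p^3 - p^2 + 4*p + 4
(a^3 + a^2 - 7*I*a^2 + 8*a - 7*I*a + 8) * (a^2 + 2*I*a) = a^5 + a^4 - 5*I*a^4 + 22*a^3 - 5*I*a^3 + 22*a^2 + 16*I*a^2 + 16*I*a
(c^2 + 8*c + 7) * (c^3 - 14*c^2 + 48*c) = c^5 - 6*c^4 - 57*c^3 + 286*c^2 + 336*c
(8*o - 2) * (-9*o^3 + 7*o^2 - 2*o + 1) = -72*o^4 + 74*o^3 - 30*o^2 + 12*o - 2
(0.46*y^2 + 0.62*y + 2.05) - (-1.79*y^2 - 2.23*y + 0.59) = 2.25*y^2 + 2.85*y + 1.46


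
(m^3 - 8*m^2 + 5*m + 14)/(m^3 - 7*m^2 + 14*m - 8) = (m^2 - 6*m - 7)/(m^2 - 5*m + 4)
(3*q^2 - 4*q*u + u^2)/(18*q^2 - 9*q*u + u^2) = (q - u)/(6*q - u)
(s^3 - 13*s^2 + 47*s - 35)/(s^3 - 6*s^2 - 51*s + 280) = (s^2 - 8*s + 7)/(s^2 - s - 56)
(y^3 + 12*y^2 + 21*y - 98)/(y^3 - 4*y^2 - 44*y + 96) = (y^2 + 14*y + 49)/(y^2 - 2*y - 48)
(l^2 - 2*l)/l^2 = (l - 2)/l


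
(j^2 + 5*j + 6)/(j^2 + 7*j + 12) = (j + 2)/(j + 4)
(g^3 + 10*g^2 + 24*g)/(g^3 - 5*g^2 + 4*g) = (g^2 + 10*g + 24)/(g^2 - 5*g + 4)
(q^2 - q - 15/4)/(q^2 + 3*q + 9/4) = (2*q - 5)/(2*q + 3)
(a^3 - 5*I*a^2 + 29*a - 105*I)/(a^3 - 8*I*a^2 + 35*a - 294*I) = (a^2 + 2*I*a + 15)/(a^2 - I*a + 42)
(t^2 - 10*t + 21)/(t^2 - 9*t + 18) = (t - 7)/(t - 6)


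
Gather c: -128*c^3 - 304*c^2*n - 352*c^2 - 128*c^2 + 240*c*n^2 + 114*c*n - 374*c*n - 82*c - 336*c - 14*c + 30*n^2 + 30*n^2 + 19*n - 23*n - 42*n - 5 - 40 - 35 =-128*c^3 + c^2*(-304*n - 480) + c*(240*n^2 - 260*n - 432) + 60*n^2 - 46*n - 80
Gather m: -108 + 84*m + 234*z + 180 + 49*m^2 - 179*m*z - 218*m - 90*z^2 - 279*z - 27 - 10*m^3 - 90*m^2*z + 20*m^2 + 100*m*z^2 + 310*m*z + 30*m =-10*m^3 + m^2*(69 - 90*z) + m*(100*z^2 + 131*z - 104) - 90*z^2 - 45*z + 45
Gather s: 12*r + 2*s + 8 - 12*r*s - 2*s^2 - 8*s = 12*r - 2*s^2 + s*(-12*r - 6) + 8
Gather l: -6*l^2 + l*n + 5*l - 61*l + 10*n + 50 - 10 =-6*l^2 + l*(n - 56) + 10*n + 40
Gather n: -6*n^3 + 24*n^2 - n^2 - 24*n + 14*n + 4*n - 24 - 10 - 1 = -6*n^3 + 23*n^2 - 6*n - 35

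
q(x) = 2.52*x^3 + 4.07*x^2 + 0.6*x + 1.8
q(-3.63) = -67.29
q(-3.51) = -59.14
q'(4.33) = 177.59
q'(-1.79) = 10.25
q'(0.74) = 10.76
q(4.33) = 285.29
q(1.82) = 31.57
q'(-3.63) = 70.67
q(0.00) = 1.80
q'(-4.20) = 99.77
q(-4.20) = -115.63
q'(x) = 7.56*x^2 + 8.14*x + 0.6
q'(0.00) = 0.60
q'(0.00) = 0.60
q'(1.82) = 40.46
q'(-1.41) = 4.15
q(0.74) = 5.49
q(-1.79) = -0.69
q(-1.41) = 1.98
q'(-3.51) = 65.17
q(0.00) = 1.80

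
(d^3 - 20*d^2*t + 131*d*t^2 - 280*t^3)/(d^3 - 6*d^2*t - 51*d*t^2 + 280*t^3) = (d - 7*t)/(d + 7*t)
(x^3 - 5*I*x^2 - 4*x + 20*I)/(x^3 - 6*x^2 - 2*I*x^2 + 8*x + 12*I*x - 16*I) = (x^2 + x*(2 - 5*I) - 10*I)/(x^2 - 2*x*(2 + I) + 8*I)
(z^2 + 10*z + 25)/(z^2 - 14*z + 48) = (z^2 + 10*z + 25)/(z^2 - 14*z + 48)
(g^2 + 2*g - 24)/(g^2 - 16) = (g + 6)/(g + 4)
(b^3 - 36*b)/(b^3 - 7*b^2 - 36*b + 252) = b/(b - 7)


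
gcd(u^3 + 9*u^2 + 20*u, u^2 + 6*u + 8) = u + 4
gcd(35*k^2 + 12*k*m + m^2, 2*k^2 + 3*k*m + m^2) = 1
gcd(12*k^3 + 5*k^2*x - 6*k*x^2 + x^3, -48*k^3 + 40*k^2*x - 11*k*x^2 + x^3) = 12*k^2 - 7*k*x + x^2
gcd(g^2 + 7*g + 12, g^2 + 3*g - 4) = g + 4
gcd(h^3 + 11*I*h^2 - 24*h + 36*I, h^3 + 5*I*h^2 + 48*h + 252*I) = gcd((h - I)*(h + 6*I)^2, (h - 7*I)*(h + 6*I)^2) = h^2 + 12*I*h - 36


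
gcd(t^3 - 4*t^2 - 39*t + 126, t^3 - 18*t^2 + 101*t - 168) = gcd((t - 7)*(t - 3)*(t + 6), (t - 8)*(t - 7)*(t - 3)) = t^2 - 10*t + 21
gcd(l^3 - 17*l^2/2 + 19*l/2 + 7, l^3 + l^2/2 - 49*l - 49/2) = l^2 - 13*l/2 - 7/2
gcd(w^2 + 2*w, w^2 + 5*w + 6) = w + 2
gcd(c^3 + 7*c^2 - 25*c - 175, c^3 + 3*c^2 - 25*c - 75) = c^2 - 25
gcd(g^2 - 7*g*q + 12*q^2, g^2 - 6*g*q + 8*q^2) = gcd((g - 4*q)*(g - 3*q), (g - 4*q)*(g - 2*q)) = -g + 4*q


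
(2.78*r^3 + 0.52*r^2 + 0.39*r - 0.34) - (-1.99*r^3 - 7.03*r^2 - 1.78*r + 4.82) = 4.77*r^3 + 7.55*r^2 + 2.17*r - 5.16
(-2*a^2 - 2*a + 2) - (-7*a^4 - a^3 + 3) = 7*a^4 + a^3 - 2*a^2 - 2*a - 1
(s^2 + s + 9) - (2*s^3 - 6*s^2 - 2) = -2*s^3 + 7*s^2 + s + 11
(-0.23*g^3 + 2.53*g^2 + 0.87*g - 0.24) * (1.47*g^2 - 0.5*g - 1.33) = -0.3381*g^5 + 3.8341*g^4 + 0.3198*g^3 - 4.1527*g^2 - 1.0371*g + 0.3192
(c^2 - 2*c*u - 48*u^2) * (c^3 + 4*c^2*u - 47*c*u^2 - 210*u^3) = c^5 + 2*c^4*u - 103*c^3*u^2 - 308*c^2*u^3 + 2676*c*u^4 + 10080*u^5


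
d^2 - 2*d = d*(d - 2)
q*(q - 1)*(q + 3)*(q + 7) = q^4 + 9*q^3 + 11*q^2 - 21*q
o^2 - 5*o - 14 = (o - 7)*(o + 2)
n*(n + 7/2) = n^2 + 7*n/2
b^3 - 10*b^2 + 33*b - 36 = (b - 4)*(b - 3)^2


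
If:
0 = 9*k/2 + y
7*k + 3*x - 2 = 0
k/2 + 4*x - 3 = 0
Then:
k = -2/53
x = 40/53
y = 9/53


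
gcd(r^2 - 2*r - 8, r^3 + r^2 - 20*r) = r - 4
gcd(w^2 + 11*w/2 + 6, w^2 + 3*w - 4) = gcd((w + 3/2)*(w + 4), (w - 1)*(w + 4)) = w + 4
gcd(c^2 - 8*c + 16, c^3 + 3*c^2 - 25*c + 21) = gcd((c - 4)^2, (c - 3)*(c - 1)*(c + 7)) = 1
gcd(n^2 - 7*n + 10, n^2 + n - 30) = n - 5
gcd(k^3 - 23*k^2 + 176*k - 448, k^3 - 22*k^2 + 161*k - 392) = k^2 - 15*k + 56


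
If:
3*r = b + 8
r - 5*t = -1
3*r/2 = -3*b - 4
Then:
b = -16/7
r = 40/21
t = 61/105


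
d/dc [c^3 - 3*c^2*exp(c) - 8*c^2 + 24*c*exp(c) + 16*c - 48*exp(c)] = -3*c^2*exp(c) + 3*c^2 + 18*c*exp(c) - 16*c - 24*exp(c) + 16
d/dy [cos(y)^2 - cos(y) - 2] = sin(y) - sin(2*y)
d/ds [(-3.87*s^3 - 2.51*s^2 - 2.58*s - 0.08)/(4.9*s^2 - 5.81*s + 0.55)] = (-18.963*s^4 + 44.9694*s^3 + 20.8396*s^2 - 1.977*s - 1.8838)/(24.01*s^4 - 56.938*s^3 + 39.1461*s^2 - 6.391*s + 0.3025)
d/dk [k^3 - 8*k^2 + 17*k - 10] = 3*k^2 - 16*k + 17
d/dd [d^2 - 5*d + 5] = 2*d - 5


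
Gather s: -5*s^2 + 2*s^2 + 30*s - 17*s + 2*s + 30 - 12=-3*s^2 + 15*s + 18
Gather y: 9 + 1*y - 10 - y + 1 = 0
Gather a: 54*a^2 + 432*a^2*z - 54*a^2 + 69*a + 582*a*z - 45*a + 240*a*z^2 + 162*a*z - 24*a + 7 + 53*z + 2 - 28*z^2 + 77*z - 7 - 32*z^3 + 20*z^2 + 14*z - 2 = 432*a^2*z + a*(240*z^2 + 744*z) - 32*z^3 - 8*z^2 + 144*z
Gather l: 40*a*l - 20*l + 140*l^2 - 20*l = 140*l^2 + l*(40*a - 40)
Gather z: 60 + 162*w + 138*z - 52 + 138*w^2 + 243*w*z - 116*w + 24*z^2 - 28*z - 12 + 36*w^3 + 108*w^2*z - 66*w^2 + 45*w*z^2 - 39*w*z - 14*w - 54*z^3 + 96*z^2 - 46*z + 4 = 36*w^3 + 72*w^2 + 32*w - 54*z^3 + z^2*(45*w + 120) + z*(108*w^2 + 204*w + 64)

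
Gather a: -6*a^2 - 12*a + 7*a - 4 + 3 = -6*a^2 - 5*a - 1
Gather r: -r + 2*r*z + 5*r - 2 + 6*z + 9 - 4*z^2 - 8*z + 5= r*(2*z + 4) - 4*z^2 - 2*z + 12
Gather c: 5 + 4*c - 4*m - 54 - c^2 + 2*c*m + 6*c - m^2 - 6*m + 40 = -c^2 + c*(2*m + 10) - m^2 - 10*m - 9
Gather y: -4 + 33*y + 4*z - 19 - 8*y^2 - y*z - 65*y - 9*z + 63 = -8*y^2 + y*(-z - 32) - 5*z + 40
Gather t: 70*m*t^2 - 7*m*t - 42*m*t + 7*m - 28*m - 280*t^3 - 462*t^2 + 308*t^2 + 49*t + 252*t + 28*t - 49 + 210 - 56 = -21*m - 280*t^3 + t^2*(70*m - 154) + t*(329 - 49*m) + 105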